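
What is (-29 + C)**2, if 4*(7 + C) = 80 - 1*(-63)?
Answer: 1/16 ≈ 0.062500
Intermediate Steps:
C = 115/4 (C = -7 + (80 - 1*(-63))/4 = -7 + (80 + 63)/4 = -7 + (1/4)*143 = -7 + 143/4 = 115/4 ≈ 28.750)
(-29 + C)**2 = (-29 + 115/4)**2 = (-1/4)**2 = 1/16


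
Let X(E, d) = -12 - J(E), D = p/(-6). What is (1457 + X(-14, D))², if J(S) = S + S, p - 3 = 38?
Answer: 2169729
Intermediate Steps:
p = 41 (p = 3 + 38 = 41)
J(S) = 2*S
D = -41/6 (D = 41/(-6) = 41*(-⅙) = -41/6 ≈ -6.8333)
X(E, d) = -12 - 2*E
(1457 + X(-14, D))² = (1457 + (-12 - 2*(-14)))² = (1457 + (-12 + 28))² = (1457 + 16)² = 1473² = 2169729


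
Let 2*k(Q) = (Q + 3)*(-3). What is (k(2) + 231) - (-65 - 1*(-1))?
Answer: 575/2 ≈ 287.50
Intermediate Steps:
k(Q) = -9/2 - 3*Q/2 (k(Q) = ((Q + 3)*(-3))/2 = ((3 + Q)*(-3))/2 = (-9 - 3*Q)/2 = -9/2 - 3*Q/2)
(k(2) + 231) - (-65 - 1*(-1)) = ((-9/2 - 3/2*2) + 231) - (-65 - 1*(-1)) = ((-9/2 - 3) + 231) - (-65 + 1) = (-15/2 + 231) - 1*(-64) = 447/2 + 64 = 575/2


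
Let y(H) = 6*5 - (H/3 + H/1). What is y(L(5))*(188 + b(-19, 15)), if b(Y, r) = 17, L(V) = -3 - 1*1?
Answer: 21730/3 ≈ 7243.3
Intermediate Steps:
L(V) = -4 (L(V) = -3 - 1 = -4)
y(H) = 30 - 4*H/3 (y(H) = 30 - (H*(⅓) + H*1) = 30 - (H/3 + H) = 30 - 4*H/3)
y(L(5))*(188 + b(-19, 15)) = (30 - 4/3*(-4))*(188 + 17) = (30 + 16/3)*205 = (106/3)*205 = 21730/3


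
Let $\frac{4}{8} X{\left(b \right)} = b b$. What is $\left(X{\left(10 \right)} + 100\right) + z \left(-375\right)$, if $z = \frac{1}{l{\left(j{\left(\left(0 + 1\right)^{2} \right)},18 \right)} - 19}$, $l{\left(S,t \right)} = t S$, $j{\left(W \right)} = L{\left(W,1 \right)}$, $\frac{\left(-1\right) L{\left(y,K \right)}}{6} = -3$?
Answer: $\frac{18225}{61} \approx 298.77$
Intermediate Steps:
$L{\left(y,K \right)} = 18$ ($L{\left(y,K \right)} = \left(-6\right) \left(-3\right) = 18$)
$j{\left(W \right)} = 18$
$l{\left(S,t \right)} = S t$
$X{\left(b \right)} = 2 b^{2}$ ($X{\left(b \right)} = 2 b b = 2 b^{2}$)
$z = \frac{1}{305}$ ($z = \frac{1}{18 \cdot 18 - 19} = \frac{1}{324 - 19} = \frac{1}{305} \approx 0.0032787$)
$\left(X{\left(10 \right)} + 100\right) + z \left(-375\right) = \left(2 \cdot 10^{2} + 100\right) + \frac{1}{305} \left(-375\right) = \left(2 \cdot 100 + 100\right) - \frac{75}{61} = \left(200 + 100\right) - \frac{75}{61} = 300 - \frac{75}{61} = \frac{18225}{61}$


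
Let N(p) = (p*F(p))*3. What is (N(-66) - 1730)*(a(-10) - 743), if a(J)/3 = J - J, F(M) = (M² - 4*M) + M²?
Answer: 1321780654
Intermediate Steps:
F(M) = -4*M + 2*M²
a(J) = 0 (a(J) = 3*(J - J) = 3*0 = 0)
N(p) = 6*p²*(-2 + p) (N(p) = (p*(2*p*(-2 + p)))*3 = (2*p²*(-2 + p))*3 = 6*p²*(-2 + p))
(N(-66) - 1730)*(a(-10) - 743) = (6*(-66)²*(-2 - 66) - 1730)*(0 - 743) = (6*4356*(-68) - 1730)*(-743) = (-1777248 - 1730)*(-743) = -1778978*(-743) = 1321780654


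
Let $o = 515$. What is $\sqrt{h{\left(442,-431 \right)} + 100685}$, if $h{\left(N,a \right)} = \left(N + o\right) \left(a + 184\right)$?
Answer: $i \sqrt{135694} \approx 368.37 i$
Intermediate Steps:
$h{\left(N,a \right)} = \left(184 + a\right) \left(515 + N\right)$ ($h{\left(N,a \right)} = \left(N + 515\right) \left(a + 184\right) = \left(515 + N\right) \left(184 + a\right) = \left(184 + a\right) \left(515 + N\right)$)
$\sqrt{h{\left(442,-431 \right)} + 100685} = \sqrt{\left(94760 + 184 \cdot 442 + 515 \left(-431\right) + 442 \left(-431\right)\right) + 100685} = \sqrt{\left(94760 + 81328 - 221965 - 190502\right) + 100685} = \sqrt{-236379 + 100685} = \sqrt{-135694} = i \sqrt{135694}$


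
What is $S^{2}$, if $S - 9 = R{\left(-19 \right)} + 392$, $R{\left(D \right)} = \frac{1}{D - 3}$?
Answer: $\frac{77810041}{484} \approx 1.6076 \cdot 10^{5}$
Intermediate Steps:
$R{\left(D \right)} = \frac{1}{-3 + D}$
$S = \frac{8821}{22}$ ($S = 9 + \left(\frac{1}{-3 - 19} + 392\right) = 9 + \left(\frac{1}{-22} + 392\right) = 9 + \left(- \frac{1}{22} + 392\right) = 9 + \frac{8623}{22} = \frac{8821}{22} \approx 400.95$)
$S^{2} = \left(\frac{8821}{22}\right)^{2} = \frac{77810041}{484}$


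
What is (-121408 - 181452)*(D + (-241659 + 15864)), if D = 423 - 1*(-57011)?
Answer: 50989812460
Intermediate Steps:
D = 57434 (D = 423 + 57011 = 57434)
(-121408 - 181452)*(D + (-241659 + 15864)) = (-121408 - 181452)*(57434 + (-241659 + 15864)) = -302860*(57434 - 225795) = -302860*(-168361) = 50989812460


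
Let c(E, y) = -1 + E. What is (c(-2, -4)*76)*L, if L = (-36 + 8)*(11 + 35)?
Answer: 293664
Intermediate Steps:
L = -1288 (L = -28*46 = -1288)
(c(-2, -4)*76)*L = ((-1 - 2)*76)*(-1288) = -3*76*(-1288) = -228*(-1288) = 293664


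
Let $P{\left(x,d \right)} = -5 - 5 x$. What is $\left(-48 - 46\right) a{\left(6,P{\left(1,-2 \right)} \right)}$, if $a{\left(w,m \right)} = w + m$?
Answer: $376$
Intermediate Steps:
$a{\left(w,m \right)} = m + w$
$\left(-48 - 46\right) a{\left(6,P{\left(1,-2 \right)} \right)} = \left(-48 - 46\right) \left(\left(-5 - 5\right) + 6\right) = - 94 \left(\left(-5 - 5\right) + 6\right) = - 94 \left(-10 + 6\right) = \left(-94\right) \left(-4\right) = 376$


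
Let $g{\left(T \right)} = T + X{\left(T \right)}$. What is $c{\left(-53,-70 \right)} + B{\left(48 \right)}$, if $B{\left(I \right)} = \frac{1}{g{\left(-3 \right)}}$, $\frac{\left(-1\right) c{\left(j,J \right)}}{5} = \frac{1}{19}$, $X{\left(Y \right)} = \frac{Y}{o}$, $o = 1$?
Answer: $- \frac{49}{114} \approx -0.42982$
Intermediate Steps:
$X{\left(Y \right)} = Y$ ($X{\left(Y \right)} = \frac{Y}{1} = Y 1 = Y$)
$g{\left(T \right)} = 2 T$ ($g{\left(T \right)} = T + T = 2 T$)
$c{\left(j,J \right)} = - \frac{5}{19}$
$B{\left(I \right)} = - \frac{1}{6}$ ($B{\left(I \right)} = \frac{1}{2 \left(-3\right)} = \frac{1}{-6} = - \frac{1}{6}$)
$c{\left(-53,-70 \right)} + B{\left(48 \right)} = - \frac{5}{19} - \frac{1}{6} = - \frac{49}{114}$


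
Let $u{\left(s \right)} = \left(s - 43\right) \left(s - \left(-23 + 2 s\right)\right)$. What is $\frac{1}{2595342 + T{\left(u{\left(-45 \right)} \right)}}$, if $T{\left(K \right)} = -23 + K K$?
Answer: $\frac{1}{38403575} \approx 2.6039 \cdot 10^{-8}$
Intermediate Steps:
$u{\left(s \right)} = \left(-43 + s\right) \left(23 - s\right)$ ($u{\left(s \right)} = \left(-43 + s\right) \left(s - \left(-23 + 2 s\right)\right) = \left(-43 + s\right) \left(23 - s\right)$)
$T{\left(K \right)} = -23 + K^{2}$
$\frac{1}{2595342 + T{\left(u{\left(-45 \right)} \right)}} = \frac{1}{2595342 - \left(23 - \left(-989 - \left(-45\right)^{2} + 66 \left(-45\right)\right)^{2}\right)} = \frac{1}{2595342 - \left(23 - \left(-989 - 2025 - 2970\right)^{2}\right)} = \frac{1}{2595342 - \left(23 - \left(-5984\right)^{2}\right)} = \frac{1}{2595342 + \left(-23 + 35808256\right)} = \frac{1}{2595342 + 35808233} = \frac{1}{38403575}$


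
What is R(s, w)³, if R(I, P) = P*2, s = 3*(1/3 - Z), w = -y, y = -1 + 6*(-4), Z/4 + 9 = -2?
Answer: 125000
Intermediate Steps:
Z = -44 (Z = -36 + 4*(-2) = -36 - 8 = -44)
y = -25 (y = -1 - 24 = -25)
w = 25 (w = -1*(-25) = 25)
s = 133 (s = 3*(1/3 - 1*(-44)) = 3*(⅓ + 44) = 3*(133/3) = 133)
R(I, P) = 2*P
R(s, w)³ = (2*25)³ = 50³ = 125000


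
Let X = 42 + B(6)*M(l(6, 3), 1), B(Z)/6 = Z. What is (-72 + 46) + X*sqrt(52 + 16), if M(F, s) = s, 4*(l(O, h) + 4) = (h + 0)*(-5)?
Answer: -26 + 156*sqrt(17) ≈ 617.20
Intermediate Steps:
B(Z) = 6*Z
l(O, h) = -4 - 5*h/4 (l(O, h) = -4 + ((h + 0)*(-5))/4 = -4 + (h*(-5))/4 = -4 + (-5*h)/4 = -4 - 5*h/4)
X = 78 (X = 42 + (6*6)*1 = 42 + 36*1 = 42 + 36 = 78)
(-72 + 46) + X*sqrt(52 + 16) = (-72 + 46) + 78*sqrt(52 + 16) = -26 + 78*sqrt(68) = -26 + 78*(2*sqrt(17)) = -26 + 156*sqrt(17)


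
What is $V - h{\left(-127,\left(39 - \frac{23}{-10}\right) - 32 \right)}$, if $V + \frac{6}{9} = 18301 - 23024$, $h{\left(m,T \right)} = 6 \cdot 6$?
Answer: $- \frac{14279}{3} \approx -4759.7$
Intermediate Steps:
$h{\left(m,T \right)} = 36$
$V = - \frac{14171}{3}$ ($V = - \frac{2}{3} + \left(18301 - 23024\right) = - \frac{2}{3} - 4723 = - \frac{14171}{3} \approx -4723.7$)
$V - h{\left(-127,\left(39 - \frac{23}{-10}\right) - 32 \right)} = - \frac{14171}{3} - 36 = - \frac{14279}{3}$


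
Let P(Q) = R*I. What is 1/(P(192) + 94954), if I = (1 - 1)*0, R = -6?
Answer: 1/94954 ≈ 1.0531e-5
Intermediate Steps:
I = 0 (I = 0*0 = 0)
P(Q) = 0 (P(Q) = -6*0 = 0)
1/(P(192) + 94954) = 1/(0 + 94954) = 1/94954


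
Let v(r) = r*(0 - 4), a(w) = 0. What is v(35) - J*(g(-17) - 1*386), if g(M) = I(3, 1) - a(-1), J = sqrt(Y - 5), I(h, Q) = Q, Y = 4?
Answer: -140 + 385*I ≈ -140.0 + 385.0*I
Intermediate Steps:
J = I (J = sqrt(4 - 5) = sqrt(-1) = I ≈ 1.0*I)
v(r) = -4*r (v(r) = r*(-4) = -4*r)
g(M) = 1 (g(M) = 1 - 1*0 = 1 + 0 = 1)
v(35) - J*(g(-17) - 1*386) = -4*35 - I*(1 - 1*386) = -140 - I*(1 - 386) = -140 - I*(-385) = -140 - (-385)*I = -140 + 385*I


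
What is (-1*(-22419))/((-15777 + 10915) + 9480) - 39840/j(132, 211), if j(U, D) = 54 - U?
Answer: 30954967/60034 ≈ 515.62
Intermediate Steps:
(-1*(-22419))/((-15777 + 10915) + 9480) - 39840/j(132, 211) = (-1*(-22419))/((-15777 + 10915) + 9480) - 39840/(54 - 1*132) = 22419/(-4862 + 9480) - 39840/(54 - 132) = 22419/4618 - 39840/(-78) = 22419*(1/4618) - 39840*(-1/78) = 22419/4618 + 6640/13 = 30954967/60034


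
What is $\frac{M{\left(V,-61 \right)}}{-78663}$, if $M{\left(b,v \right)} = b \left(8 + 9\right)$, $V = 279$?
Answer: $- \frac{1581}{26221} \approx -0.060295$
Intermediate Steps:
$M{\left(b,v \right)} = 17 b$ ($M{\left(b,v \right)} = b 17 = 17 b$)
$\frac{M{\left(V,-61 \right)}}{-78663} = \frac{17 \cdot 279}{-78663} = 4743 \left(- \frac{1}{78663}\right) = - \frac{1581}{26221}$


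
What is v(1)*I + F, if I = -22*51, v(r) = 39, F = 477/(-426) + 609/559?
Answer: -3473424927/79378 ≈ -43758.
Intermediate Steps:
F = -2403/79378 (F = 477*(-1/426) + 609*(1/559) = -159/142 + 609/559 = -2403/79378 ≈ -0.030273)
I = -1122
v(1)*I + F = 39*(-1122) - 2403/79378 = -43758 - 2403/79378 = -3473424927/79378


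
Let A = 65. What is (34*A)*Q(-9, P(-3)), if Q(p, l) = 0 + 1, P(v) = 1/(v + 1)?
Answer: 2210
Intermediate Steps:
P(v) = 1/(1 + v)
Q(p, l) = 1
(34*A)*Q(-9, P(-3)) = (34*65)*1 = 2210*1 = 2210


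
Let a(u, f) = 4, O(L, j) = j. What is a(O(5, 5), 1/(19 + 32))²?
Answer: 16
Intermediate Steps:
a(O(5, 5), 1/(19 + 32))² = 4² = 16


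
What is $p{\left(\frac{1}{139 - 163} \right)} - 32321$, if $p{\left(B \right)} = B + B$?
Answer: $- \frac{387853}{12} \approx -32321.0$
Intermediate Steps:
$p{\left(B \right)} = 2 B$
$p{\left(\frac{1}{139 - 163} \right)} - 32321 = \frac{2}{139 - 163} - 32321 = \frac{2}{-24} - 32321 = 2 \left(- \frac{1}{24}\right) - 32321 = - \frac{1}{12} - 32321 = - \frac{387853}{12}$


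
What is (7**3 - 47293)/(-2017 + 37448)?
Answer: -46950/35431 ≈ -1.3251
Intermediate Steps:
(7**3 - 47293)/(-2017 + 37448) = (343 - 47293)/35431 = -46950*1/35431 = -46950/35431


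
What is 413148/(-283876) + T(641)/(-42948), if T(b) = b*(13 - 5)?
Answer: -1199974777/761994153 ≈ -1.5748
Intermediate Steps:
T(b) = 8*b (T(b) = b*8 = 8*b)
413148/(-283876) + T(641)/(-42948) = 413148/(-283876) + (8*641)/(-42948) = 413148*(-1/283876) + 5128*(-1/42948) = -103287/70969 - 1282/10737 = -1199974777/761994153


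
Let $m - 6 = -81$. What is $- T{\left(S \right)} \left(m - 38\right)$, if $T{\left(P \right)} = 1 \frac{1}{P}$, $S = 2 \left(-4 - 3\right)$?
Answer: $- \frac{113}{14} \approx -8.0714$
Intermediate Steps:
$m = -75$ ($m = 6 - 81 = -75$)
$S = -14$ ($S = 2 \left(-7\right) = -14$)
$T{\left(P \right)} = \frac{1}{P}$
$- T{\left(S \right)} \left(m - 38\right) = - \frac{1}{-14} \left(-75 - 38\right) = \left(-1\right) \left(- \frac{1}{14}\right) \left(-113\right) = \frac{1}{14} \left(-113\right) = - \frac{113}{14}$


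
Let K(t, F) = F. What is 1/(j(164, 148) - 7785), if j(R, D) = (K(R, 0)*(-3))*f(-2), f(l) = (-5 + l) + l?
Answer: -1/7785 ≈ -0.00012845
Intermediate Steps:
f(l) = -5 + 2*l
j(R, D) = 0 (j(R, D) = (0*(-3))*(-5 + 2*(-2)) = 0*(-5 - 4) = 0*(-9) = 0)
1/(j(164, 148) - 7785) = 1/(0 - 7785) = 1/(-7785) = -1/7785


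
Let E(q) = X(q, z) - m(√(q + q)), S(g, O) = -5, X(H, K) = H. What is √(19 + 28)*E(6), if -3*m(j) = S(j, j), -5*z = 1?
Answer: 13*√47/3 ≈ 29.708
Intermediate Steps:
z = -⅕ (z = -⅕*1 = -⅕ ≈ -0.20000)
m(j) = 5/3 (m(j) = -⅓*(-5) = 5/3)
E(q) = -5/3 + q (E(q) = q - 1*5/3 = q - 5/3 = -5/3 + q)
√(19 + 28)*E(6) = √(19 + 28)*(-5/3 + 6) = √47*(13/3) = 13*√47/3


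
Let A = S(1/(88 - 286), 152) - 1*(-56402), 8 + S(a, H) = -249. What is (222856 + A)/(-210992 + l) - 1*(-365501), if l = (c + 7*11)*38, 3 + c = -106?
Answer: 77561957207/212208 ≈ 3.6550e+5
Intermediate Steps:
c = -109 (c = -3 - 106 = -109)
S(a, H) = -257 (S(a, H) = -8 - 249 = -257)
l = -1216 (l = (-109 + 7*11)*38 = (-109 + 77)*38 = -32*38 = -1216)
A = 56145 (A = -257 - 1*(-56402) = -257 + 56402 = 56145)
(222856 + A)/(-210992 + l) - 1*(-365501) = (222856 + 56145)/(-210992 - 1216) - 1*(-365501) = 279001/(-212208) + 365501 = 279001*(-1/212208) + 365501 = -279001/212208 + 365501 = 77561957207/212208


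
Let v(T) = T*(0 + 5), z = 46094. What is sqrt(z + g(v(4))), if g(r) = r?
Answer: sqrt(46114) ≈ 214.74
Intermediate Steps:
v(T) = 5*T (v(T) = T*5 = 5*T)
sqrt(z + g(v(4))) = sqrt(46094 + 5*4) = sqrt(46094 + 20) = sqrt(46114)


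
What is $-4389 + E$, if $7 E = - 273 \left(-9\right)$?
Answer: $-4038$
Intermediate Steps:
$E = 351$ ($E = \frac{\left(-1\right) 273 \left(-9\right)}{7} = \frac{\left(-1\right) \left(-2457\right)}{7} = \frac{1}{7} \cdot 2457 = 351$)
$-4389 + E = -4389 + 351 = -4038$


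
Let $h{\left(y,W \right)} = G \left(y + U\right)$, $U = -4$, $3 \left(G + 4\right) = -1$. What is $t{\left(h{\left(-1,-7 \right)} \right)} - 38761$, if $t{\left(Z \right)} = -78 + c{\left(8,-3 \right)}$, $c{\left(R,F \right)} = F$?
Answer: $-38842$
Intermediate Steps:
$G = - \frac{13}{3}$ ($G = -4 + \frac{1}{3} \left(-1\right) = -4 - \frac{1}{3} = - \frac{13}{3} \approx -4.3333$)
$h{\left(y,W \right)} = \frac{52}{3} - \frac{13 y}{3}$ ($h{\left(y,W \right)} = - \frac{13 \left(y - 4\right)}{3} = - \frac{13 \left(-4 + y\right)}{3} = \frac{52}{3} - \frac{13 y}{3}$)
$t{\left(Z \right)} = -81$ ($t{\left(Z \right)} = -78 - 3 = -81$)
$t{\left(h{\left(-1,-7 \right)} \right)} - 38761 = -81 - 38761 = -38842$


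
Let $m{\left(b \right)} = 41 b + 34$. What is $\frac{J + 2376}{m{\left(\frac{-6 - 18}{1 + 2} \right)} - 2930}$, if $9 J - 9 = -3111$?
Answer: $- \frac{3047}{4836} \approx -0.63007$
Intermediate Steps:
$J = - \frac{1034}{3}$ ($J = 1 + \frac{1}{9} \left(-3111\right) = 1 - \frac{1037}{3} = - \frac{1034}{3} \approx -344.67$)
$m{\left(b \right)} = 34 + 41 b$
$\frac{J + 2376}{m{\left(\frac{-6 - 18}{1 + 2} \right)} - 2930} = \frac{- \frac{1034}{3} + 2376}{\left(34 + 41 \frac{-6 - 18}{1 + 2}\right) - 2930} = \frac{6094}{3 \left(\left(34 + 41 \left(- \frac{24}{3}\right)\right) - 2930\right)} = \frac{6094}{3 \left(\left(34 + 41 \left(\left(-24\right) \frac{1}{3}\right)\right) - 2930\right)} = \frac{6094}{3 \left(\left(34 + 41 \left(-8\right)\right) - 2930\right)} = \frac{6094}{3 \left(\left(34 - 328\right) - 2930\right)} = \frac{6094}{3 \left(-294 - 2930\right)} = \frac{6094}{3 \left(-3224\right)} = \frac{6094}{3} \left(- \frac{1}{3224}\right) = - \frac{3047}{4836}$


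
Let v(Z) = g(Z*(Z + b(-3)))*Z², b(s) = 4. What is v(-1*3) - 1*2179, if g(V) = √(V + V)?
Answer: -2179 + 9*I*√6 ≈ -2179.0 + 22.045*I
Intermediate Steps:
g(V) = √2*√V (g(V) = √(2*V) = √2*√V)
v(Z) = √2*Z²*√(Z*(4 + Z)) (v(Z) = (√2*√(Z*(Z + 4)))*Z² = (√2*√(Z*(4 + Z)))*Z² = √2*Z²*√(Z*(4 + Z)))
v(-1*3) - 1*2179 = √2*(-1*3)²*√((-1*3)*(4 - 1*3)) - 1*2179 = √2*(-3)²*√(-3*(4 - 3)) - 2179 = √2*9*√(-3*1) - 2179 = √2*9*√(-3) - 2179 = √2*9*(I*√3) - 2179 = 9*I*√6 - 2179 = -2179 + 9*I*√6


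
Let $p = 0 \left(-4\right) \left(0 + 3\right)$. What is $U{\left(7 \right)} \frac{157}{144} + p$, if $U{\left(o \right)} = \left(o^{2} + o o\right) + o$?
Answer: $\frac{5495}{48} \approx 114.48$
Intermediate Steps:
$U{\left(o \right)} = o + 2 o^{2}$ ($U{\left(o \right)} = \left(o^{2} + o^{2}\right) + o = 2 o^{2} + o = o + 2 o^{2}$)
$p = 0$ ($p = 0 \cdot 3 = 0$)
$U{\left(7 \right)} \frac{157}{144} + p = 7 \left(1 + 2 \cdot 7\right) \frac{157}{144} + 0 = 7 \left(1 + 14\right) 157 \cdot \frac{1}{144} + 0 = 7 \cdot 15 \cdot \frac{157}{144} + 0 = 105 \cdot \frac{157}{144} + 0 = \frac{5495}{48} + 0 = \frac{5495}{48}$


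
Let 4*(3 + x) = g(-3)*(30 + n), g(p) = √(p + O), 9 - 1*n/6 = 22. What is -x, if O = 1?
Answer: 3 + 12*I*√2 ≈ 3.0 + 16.971*I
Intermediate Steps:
n = -78 (n = 54 - 6*22 = 54 - 132 = -78)
g(p) = √(1 + p) (g(p) = √(p + 1) = √(1 + p))
x = -3 - 12*I*√2 (x = -3 + (√(1 - 3)*(30 - 78))/4 = -3 + (√(-2)*(-48))/4 = -3 + ((I*√2)*(-48))/4 = -3 + (-48*I*√2)/4 = -3 - 12*I*√2 ≈ -3.0 - 16.971*I)
-x = -(-3 - 12*I*√2) = 3 + 12*I*√2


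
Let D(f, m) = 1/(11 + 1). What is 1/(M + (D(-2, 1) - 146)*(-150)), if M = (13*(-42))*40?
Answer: 2/95 ≈ 0.021053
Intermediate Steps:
M = -21840 (M = -546*40 = -21840)
D(f, m) = 1/12
1/(M + (D(-2, 1) - 146)*(-150)) = 1/(-21840 + (1/12 - 146)*(-150)) = 1/(-21840 - 1751/12*(-150)) = 1/(-21840 + 43775/2) = 1/(95/2) = 2/95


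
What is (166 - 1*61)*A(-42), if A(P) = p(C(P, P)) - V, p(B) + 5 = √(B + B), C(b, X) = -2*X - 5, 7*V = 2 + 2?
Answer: -585 + 105*√158 ≈ 734.83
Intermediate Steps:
V = 4/7 (V = (2 + 2)/7 = (⅐)*4 = 4/7 ≈ 0.57143)
C(b, X) = -5 - 2*X
p(B) = -5 + √2*√B (p(B) = -5 + √(B + B) = -5 + √(2*B) = -5 + √2*√B)
A(P) = -39/7 + √2*√(-5 - 2*P) (A(P) = (-5 + √2*√(-5 - 2*P)) - 1*4/7 = (-5 + √2*√(-5 - 2*P)) - 4/7 = -39/7 + √2*√(-5 - 2*P))
(166 - 1*61)*A(-42) = (166 - 1*61)*(-39/7 + √(-10 - 4*(-42))) = (166 - 61)*(-39/7 + √(-10 + 168)) = 105*(-39/7 + √158) = -585 + 105*√158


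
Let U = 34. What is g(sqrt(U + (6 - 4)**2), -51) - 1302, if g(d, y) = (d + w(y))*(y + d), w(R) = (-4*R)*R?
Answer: 529340 - 10455*sqrt(38) ≈ 4.6489e+5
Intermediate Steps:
w(R) = -4*R**2
g(d, y) = (d + y)*(d - 4*y**2) (g(d, y) = (d - 4*y**2)*(y + d) = (d - 4*y**2)*(d + y) = (d + y)*(d - 4*y**2))
g(sqrt(U + (6 - 4)**2), -51) - 1302 = ((sqrt(34 + (6 - 4)**2))**2 - 4*(-51)**3 + sqrt(34 + (6 - 4)**2)*(-51) - 4*sqrt(34 + (6 - 4)**2)*(-51)**2) - 1302 = ((sqrt(34 + 2**2))**2 - 4*(-132651) + sqrt(34 + 2**2)*(-51) - 4*sqrt(34 + 2**2)*2601) - 1302 = ((sqrt(34 + 4))**2 + 530604 + sqrt(34 + 4)*(-51) - 4*sqrt(34 + 4)*2601) - 1302 = ((sqrt(38))**2 + 530604 + sqrt(38)*(-51) - 4*sqrt(38)*2601) - 1302 = (38 + 530604 - 51*sqrt(38) - 10404*sqrt(38)) - 1302 = (530642 - 10455*sqrt(38)) - 1302 = 529340 - 10455*sqrt(38)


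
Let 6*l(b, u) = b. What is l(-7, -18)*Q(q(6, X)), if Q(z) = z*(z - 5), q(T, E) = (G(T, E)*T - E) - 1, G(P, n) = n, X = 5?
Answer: -532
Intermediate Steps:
l(b, u) = b/6
q(T, E) = -1 - E + E*T (q(T, E) = (E*T - E) - 1 = (-E + E*T) - 1 = -1 - E + E*T)
Q(z) = z*(-5 + z)
l(-7, -18)*Q(q(6, X)) = ((1/6)*(-7))*((-1 - 1*5 + 5*6)*(-5 + (-1 - 1*5 + 5*6))) = -7*(-1 - 5 + 30)*(-5 + (-1 - 5 + 30))/6 = -28*(-5 + 24) = -28*19 = -7/6*456 = -532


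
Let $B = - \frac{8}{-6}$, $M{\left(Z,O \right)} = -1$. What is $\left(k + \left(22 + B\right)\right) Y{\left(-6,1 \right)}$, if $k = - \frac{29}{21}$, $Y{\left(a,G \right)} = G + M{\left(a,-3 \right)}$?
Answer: $0$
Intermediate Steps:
$B = \frac{4}{3}$ ($B = \left(-8\right) \left(- \frac{1}{6}\right) = \frac{4}{3} \approx 1.3333$)
$Y{\left(a,G \right)} = -1 + G$ ($Y{\left(a,G \right)} = G - 1 = -1 + G$)
$k = - \frac{29}{21}$ ($k = \left(-29\right) \frac{1}{21} = - \frac{29}{21} \approx -1.381$)
$\left(k + \left(22 + B\right)\right) Y{\left(-6,1 \right)} = \left(- \frac{29}{21} + \left(22 + \frac{4}{3}\right)\right) \left(-1 + 1\right) = \left(- \frac{29}{21} + \frac{70}{3}\right) 0 = \frac{461}{21} \cdot 0 = 0$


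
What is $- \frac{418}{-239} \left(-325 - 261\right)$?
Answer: $- \frac{244948}{239} \approx -1024.9$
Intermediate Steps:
$- \frac{418}{-239} \left(-325 - 261\right) = \left(-418\right) \left(- \frac{1}{239}\right) \left(-325 - 261\right) = \frac{418}{239} \left(-586\right) = - \frac{244948}{239}$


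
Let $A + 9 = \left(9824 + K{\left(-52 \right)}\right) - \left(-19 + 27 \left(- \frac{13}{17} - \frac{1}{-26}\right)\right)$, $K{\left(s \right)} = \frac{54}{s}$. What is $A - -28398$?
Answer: $\frac{8453376}{221} \approx 38251.0$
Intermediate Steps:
$A = \frac{2177418}{221}$ ($A = -9 - \left(-9843 + \frac{27}{26} + 27 \left(- \frac{13}{17} - \frac{1}{-26}\right)\right) = -9 + \left(\left(9824 + 54 \left(- \frac{1}{52}\right)\right) - \left(-19 + 27 \left(\left(-13\right) \frac{1}{17} - - \frac{1}{26}\right)\right)\right) = -9 + \left(\left(9824 - \frac{27}{26}\right) - \left(-19 + 27 \left(- \frac{13}{17} + \frac{1}{26}\right)\right)\right) = -9 + \left(\frac{255397}{26} + \left(\left(-27\right) \left(- \frac{321}{442}\right) + 19\right)\right) = -9 + \left(\frac{255397}{26} + \left(\frac{8667}{442} + 19\right)\right) = -9 + \left(\frac{255397}{26} + \frac{17065}{442}\right) = -9 + \frac{2179407}{221} = \frac{2177418}{221} \approx 9852.6$)
$A - -28398 = \frac{2177418}{221} - -28398 = \frac{2177418}{221} + 28398 = \frac{8453376}{221}$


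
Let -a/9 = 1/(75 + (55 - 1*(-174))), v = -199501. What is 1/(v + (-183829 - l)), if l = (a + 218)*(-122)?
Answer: -152/54224117 ≈ -2.8032e-6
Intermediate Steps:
a = -9/304 (a = -9/(75 + (55 - 1*(-174))) = -9/(75 + (55 + 174)) = -9/(75 + 229) = -9/304 ≈ -0.029605)
l = -4042043/152 (l = (-9/304 + 218)*(-122) = (66263/304)*(-122) = -4042043/152 ≈ -26592.)
1/(v + (-183829 - l)) = 1/(-199501 + (-183829 - 1*(-4042043/152))) = 1/(-199501 + (-183829 + 4042043/152)) = 1/(-199501 - 23899965/152) = 1/(-54224117/152) = -152/54224117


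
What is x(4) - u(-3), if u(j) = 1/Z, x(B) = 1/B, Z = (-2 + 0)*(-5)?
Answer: 3/20 ≈ 0.15000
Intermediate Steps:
Z = 10 (Z = -2*(-5) = 10)
u(j) = ⅒ (u(j) = 1/10 = ⅒)
x(4) - u(-3) = 1/4 - 1*⅒ = ¼ - ⅒ = 3/20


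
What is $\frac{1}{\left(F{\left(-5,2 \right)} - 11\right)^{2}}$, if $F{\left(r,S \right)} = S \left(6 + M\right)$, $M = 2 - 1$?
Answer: $\frac{1}{9} \approx 0.11111$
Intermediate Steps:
$M = 1$
$F{\left(r,S \right)} = 7 S$ ($F{\left(r,S \right)} = S \left(6 + 1\right) = S 7 = 7 S$)
$\frac{1}{\left(F{\left(-5,2 \right)} - 11\right)^{2}} = \frac{1}{\left(7 \cdot 2 - 11\right)^{2}} = \frac{1}{\left(14 - 11\right)^{2}} = \frac{1}{3^{2}} = \frac{1}{9}$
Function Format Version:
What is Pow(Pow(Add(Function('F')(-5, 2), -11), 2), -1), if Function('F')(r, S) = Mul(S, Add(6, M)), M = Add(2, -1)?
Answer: Rational(1, 9) ≈ 0.11111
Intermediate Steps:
M = 1
Function('F')(r, S) = Mul(7, S) (Function('F')(r, S) = Mul(S, Add(6, 1)) = Mul(S, 7) = Mul(7, S))
Pow(Pow(Add(Function('F')(-5, 2), -11), 2), -1) = Pow(Pow(Add(Mul(7, 2), -11), 2), -1) = Pow(Pow(Add(14, -11), 2), -1) = Pow(Pow(3, 2), -1) = Pow(9, -1) = Rational(1, 9)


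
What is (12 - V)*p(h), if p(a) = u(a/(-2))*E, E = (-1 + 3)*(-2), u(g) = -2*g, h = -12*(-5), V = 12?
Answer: 0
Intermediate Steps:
h = 60
E = -4 (E = 2*(-2) = -4)
p(a) = -4*a (p(a) = -2*a/(-2)*(-4) = -2*a*(-1)/2*(-4) = -(-1)*a*(-4) = a*(-4) = -4*a)
(12 - V)*p(h) = (12 - 1*12)*(-4*60) = (12 - 12)*(-240) = 0*(-240) = 0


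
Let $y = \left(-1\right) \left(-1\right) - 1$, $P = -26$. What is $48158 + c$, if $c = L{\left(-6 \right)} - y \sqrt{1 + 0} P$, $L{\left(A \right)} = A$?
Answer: $48152$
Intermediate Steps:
$y = 0$ ($y = 1 - 1 = 0$)
$c = -6$ ($c = -6 - 0 \sqrt{1 + 0} \left(-26\right) = -6 - 0 \sqrt{1} \left(-26\right) = -6 - 0 \cdot 1 \left(-26\right) = -6 - 0 \left(-26\right) = -6 - 0 = -6 + 0 = -6$)
$48158 + c = 48158 - 6 = 48152$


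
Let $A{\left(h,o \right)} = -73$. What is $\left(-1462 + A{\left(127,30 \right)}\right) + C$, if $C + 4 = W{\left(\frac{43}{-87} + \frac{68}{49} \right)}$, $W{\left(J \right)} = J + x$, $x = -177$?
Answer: $- \frac{7311499}{4263} \approx -1715.1$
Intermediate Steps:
$W{\left(J \right)} = -177 + J$ ($W{\left(J \right)} = J - 177 = -177 + J$)
$C = - \frac{767794}{4263}$ ($C = -4 + \left(-177 + \left(\frac{43}{-87} + \frac{68}{49}\right)\right) = -4 + \left(-177 + \left(43 \left(- \frac{1}{87}\right) + 68 \cdot \frac{1}{49}\right)\right) = -4 + \left(-177 + \left(- \frac{43}{87} + \frac{68}{49}\right)\right) = -4 + \left(-177 + \frac{3809}{4263}\right) = -4 - \frac{750742}{4263} = - \frac{767794}{4263} \approx -180.11$)
$\left(-1462 + A{\left(127,30 \right)}\right) + C = \left(-1462 - 73\right) - \frac{767794}{4263} = -1535 - \frac{767794}{4263} = - \frac{7311499}{4263}$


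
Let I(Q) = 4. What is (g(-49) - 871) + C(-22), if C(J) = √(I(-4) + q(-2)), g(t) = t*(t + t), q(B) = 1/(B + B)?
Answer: 3931 + √15/2 ≈ 3932.9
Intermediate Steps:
q(B) = 1/(2*B)
g(t) = 2*t² (g(t) = t*(2*t) = 2*t²)
C(J) = √15/2 (C(J) = √(4 + (½)/(-2)) = √(4 + (½)*(-½)) = √(4 - ¼) = √(15/4) = √15/2)
(g(-49) - 871) + C(-22) = (2*(-49)² - 871) + √15/2 = (2*2401 - 871) + √15/2 = (4802 - 871) + √15/2 = 3931 + √15/2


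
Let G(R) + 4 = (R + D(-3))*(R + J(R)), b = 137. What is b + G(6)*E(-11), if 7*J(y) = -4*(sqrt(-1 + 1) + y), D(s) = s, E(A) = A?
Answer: 673/7 ≈ 96.143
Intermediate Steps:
J(y) = -4*y/7 (J(y) = (-4*(sqrt(-1 + 1) + y))/7 = (-4*(sqrt(0) + y))/7 = (-4*(0 + y))/7 = (-4*y)/7 = -4*y/7)
G(R) = -4 + 3*R*(-3 + R)/7 (G(R) = -4 + (R - 3)*(R - 4*R/7) = -4 + (-3 + R)*(3*R/7) = -4 + 3*R*(-3 + R)/7)
b + G(6)*E(-11) = 137 + (-4 - 9/7*6 + (3/7)*6**2)*(-11) = 137 + (-4 - 54/7 + (3/7)*36)*(-11) = 137 + (-4 - 54/7 + 108/7)*(-11) = 137 + (26/7)*(-11) = 137 - 286/7 = 673/7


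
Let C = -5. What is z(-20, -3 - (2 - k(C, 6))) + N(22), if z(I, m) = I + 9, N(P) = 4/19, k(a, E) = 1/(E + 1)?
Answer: -205/19 ≈ -10.789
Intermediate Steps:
k(a, E) = 1/(1 + E)
N(P) = 4/19 (N(P) = 4*(1/19) = 4/19)
z(I, m) = 9 + I
z(-20, -3 - (2 - k(C, 6))) + N(22) = (9 - 20) + 4/19 = -11 + 4/19 = -205/19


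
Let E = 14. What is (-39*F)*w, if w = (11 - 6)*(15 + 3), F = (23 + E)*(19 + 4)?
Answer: -2987010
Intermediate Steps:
F = 851 (F = (23 + 14)*(19 + 4) = 37*23 = 851)
w = 90 (w = 5*18 = 90)
(-39*F)*w = -39*851*90 = -33189*90 = -2987010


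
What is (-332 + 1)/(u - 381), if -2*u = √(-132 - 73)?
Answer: 504444/580849 - 662*I*√205/580849 ≈ 0.86846 - 0.016318*I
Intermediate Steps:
u = -I*√205/2 (u = -√(-132 - 73)/2 = -I*√205/2 ≈ -7.1589*I)
(-332 + 1)/(u - 381) = (-332 + 1)/(-I*√205/2 - 381) = -331/(-381 - I*√205/2)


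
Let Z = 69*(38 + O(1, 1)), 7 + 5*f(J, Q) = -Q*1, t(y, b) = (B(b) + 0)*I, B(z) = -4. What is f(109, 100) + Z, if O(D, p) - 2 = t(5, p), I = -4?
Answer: 19213/5 ≈ 3842.6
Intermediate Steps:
t(y, b) = 16 (t(y, b) = (-4 + 0)*(-4) = -4*(-4) = 16)
f(J, Q) = -7/5 - Q/5 (f(J, Q) = -7/5 + (-Q*1)/5 = -7/5 + (-Q)/5 = -7/5 - Q/5)
O(D, p) = 18 (O(D, p) = 2 + 16 = 18)
Z = 3864 (Z = 69*(38 + 18) = 69*56 = 3864)
f(109, 100) + Z = (-7/5 - ⅕*100) + 3864 = (-7/5 - 20) + 3864 = -107/5 + 3864 = 19213/5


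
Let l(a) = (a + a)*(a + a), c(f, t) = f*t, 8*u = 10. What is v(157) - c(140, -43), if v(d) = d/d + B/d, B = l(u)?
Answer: 3781213/628 ≈ 6021.0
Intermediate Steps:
u = 5/4 (u = (1/8)*10 = 5/4 ≈ 1.2500)
l(a) = 4*a**2 (l(a) = (2*a)*(2*a) = 4*a**2)
B = 25/4 (B = 4*(5/4)**2 = 4*(25/16) = 25/4 ≈ 6.2500)
v(d) = 1 + 25/(4*d) (v(d) = d/d + 25/(4*d) = 1 + 25/(4*d))
v(157) - c(140, -43) = (25/4 + 157)/157 - 140*(-43) = (1/157)*(653/4) - 1*(-6020) = 653/628 + 6020 = 3781213/628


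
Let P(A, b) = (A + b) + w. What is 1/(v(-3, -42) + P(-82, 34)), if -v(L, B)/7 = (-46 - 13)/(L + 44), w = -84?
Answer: -41/4999 ≈ -0.0082016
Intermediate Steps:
P(A, b) = -84 + A + b (P(A, b) = (A + b) - 84 = -84 + A + b)
v(L, B) = 413/(44 + L) (v(L, B) = -7*(-46 - 13)/(L + 44) = -(-413)/(44 + L) = 413/(44 + L))
1/(v(-3, -42) + P(-82, 34)) = 1/(413/(44 - 3) + (-84 - 82 + 34)) = 1/(413/41 - 132) = 1/(-4999/41) = -41/4999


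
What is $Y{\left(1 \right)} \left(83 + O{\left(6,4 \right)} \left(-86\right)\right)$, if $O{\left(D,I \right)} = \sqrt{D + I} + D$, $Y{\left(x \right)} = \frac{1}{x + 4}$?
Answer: $- \frac{433}{5} - \frac{86 \sqrt{10}}{5} \approx -140.99$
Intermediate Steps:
$Y{\left(x \right)} = \frac{1}{4 + x}$
$O{\left(D,I \right)} = D + \sqrt{D + I}$
$Y{\left(1 \right)} \left(83 + O{\left(6,4 \right)} \left(-86\right)\right) = \frac{83 + \left(6 + \sqrt{6 + 4}\right) \left(-86\right)}{4 + 1} = \frac{83 + \left(6 + \sqrt{10}\right) \left(-86\right)}{5} = \frac{83 - \left(516 + 86 \sqrt{10}\right)}{5} = \frac{-433 - 86 \sqrt{10}}{5} = - \frac{433}{5} - \frac{86 \sqrt{10}}{5}$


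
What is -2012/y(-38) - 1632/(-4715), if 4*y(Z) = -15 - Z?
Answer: -1648208/4715 ≈ -349.57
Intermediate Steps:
y(Z) = -15/4 - Z/4 (y(Z) = (-15 - Z)/4 = -15/4 - Z/4)
-2012/y(-38) - 1632/(-4715) = -2012/(-15/4 - ¼*(-38)) - 1632/(-4715) = -2012/(-15/4 + 19/2) - 1632*(-1/4715) = -2012/23/4 + 1632/4715 = -2012*4/23 + 1632/4715 = -8048/23 + 1632/4715 = -1648208/4715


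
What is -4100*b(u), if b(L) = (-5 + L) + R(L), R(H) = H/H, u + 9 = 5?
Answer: 32800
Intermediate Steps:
u = -4 (u = -9 + 5 = -4)
R(H) = 1
b(L) = -4 + L (b(L) = (-5 + L) + 1 = -4 + L)
-4100*b(u) = -4100*(-4 - 4) = -4100*(-8) = 32800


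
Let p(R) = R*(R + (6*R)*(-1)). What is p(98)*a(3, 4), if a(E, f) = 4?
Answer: -192080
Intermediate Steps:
p(R) = -5*R² (p(R) = R*(R - 6*R) = R*(-5*R) = -5*R²)
p(98)*a(3, 4) = -5*98²*4 = -5*9604*4 = -48020*4 = -192080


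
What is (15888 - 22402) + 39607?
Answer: 33093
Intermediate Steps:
(15888 - 22402) + 39607 = -6514 + 39607 = 33093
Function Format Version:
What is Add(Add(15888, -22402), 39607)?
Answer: 33093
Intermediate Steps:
Add(Add(15888, -22402), 39607) = Add(-6514, 39607) = 33093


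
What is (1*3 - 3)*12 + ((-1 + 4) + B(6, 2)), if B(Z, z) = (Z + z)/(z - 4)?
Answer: -1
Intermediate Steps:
B(Z, z) = (Z + z)/(-4 + z)
(1*3 - 3)*12 + ((-1 + 4) + B(6, 2)) = (1*3 - 3)*12 + ((-1 + 4) + (6 + 2)/(-4 + 2)) = (3 - 3)*12 + (3 + 8/(-2)) = 0*12 + (3 - ½*8) = 0 + (3 - 4) = 0 - 1 = -1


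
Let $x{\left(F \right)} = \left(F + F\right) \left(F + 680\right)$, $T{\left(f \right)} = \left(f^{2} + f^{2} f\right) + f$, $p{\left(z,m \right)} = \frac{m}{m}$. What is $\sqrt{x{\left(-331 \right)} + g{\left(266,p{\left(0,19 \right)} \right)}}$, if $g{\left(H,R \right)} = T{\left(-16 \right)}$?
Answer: $i \sqrt{234894} \approx 484.66 i$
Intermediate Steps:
$p{\left(z,m \right)} = 1$
$T{\left(f \right)} = f + f^{2} + f^{3}$ ($T{\left(f \right)} = \left(f^{2} + f^{3}\right) + f = f + f^{2} + f^{3}$)
$g{\left(H,R \right)} = -3856$ ($g{\left(H,R \right)} = - 16 \left(1 - 16 + \left(-16\right)^{2}\right) = - 16 \left(1 - 16 + 256\right) = \left(-16\right) 241 = -3856$)
$x{\left(F \right)} = 2 F \left(680 + F\right)$
$\sqrt{x{\left(-331 \right)} + g{\left(266,p{\left(0,19 \right)} \right)}} = \sqrt{2 \left(-331\right) \left(680 - 331\right) - 3856} = \sqrt{2 \left(-331\right) 349 - 3856} = \sqrt{-231038 - 3856} = \sqrt{-234894} = i \sqrt{234894}$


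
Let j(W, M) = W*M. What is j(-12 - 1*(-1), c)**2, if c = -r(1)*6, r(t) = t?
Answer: 4356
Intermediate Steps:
c = -6 (c = -1*1*6 = -1*6 = -6)
j(W, M) = M*W
j(-12 - 1*(-1), c)**2 = (-6*(-12 - 1*(-1)))**2 = (-6*(-12 + 1))**2 = (-6*(-11))**2 = 66**2 = 4356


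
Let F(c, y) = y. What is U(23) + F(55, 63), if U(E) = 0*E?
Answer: 63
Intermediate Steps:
U(E) = 0
U(23) + F(55, 63) = 0 + 63 = 63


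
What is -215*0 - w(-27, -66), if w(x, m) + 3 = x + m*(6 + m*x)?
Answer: 118038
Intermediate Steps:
w(x, m) = -3 + x + m*(6 + m*x) (w(x, m) = -3 + (x + m*(6 + m*x)) = -3 + x + m*(6 + m*x))
-215*0 - w(-27, -66) = -215*0 - (-3 - 27 + 6*(-66) - 27*(-66)²) = 0 - (-3 - 27 - 396 - 27*4356) = 0 - (-3 - 27 - 396 - 117612) = 0 - 1*(-118038) = 0 + 118038 = 118038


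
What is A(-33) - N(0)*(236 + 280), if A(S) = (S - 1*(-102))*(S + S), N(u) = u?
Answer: -4554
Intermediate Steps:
A(S) = 2*S*(102 + S) (A(S) = (S + 102)*(2*S) = (102 + S)*(2*S) = 2*S*(102 + S))
A(-33) - N(0)*(236 + 280) = 2*(-33)*(102 - 33) - 0*(236 + 280) = 2*(-33)*69 - 0*516 = -4554 - 1*0 = -4554 + 0 = -4554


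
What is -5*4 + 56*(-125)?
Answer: -7020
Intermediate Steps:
-5*4 + 56*(-125) = -20 - 7000 = -7020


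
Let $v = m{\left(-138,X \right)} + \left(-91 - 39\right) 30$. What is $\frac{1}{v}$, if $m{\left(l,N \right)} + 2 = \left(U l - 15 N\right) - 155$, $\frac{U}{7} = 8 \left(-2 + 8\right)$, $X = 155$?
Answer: $- \frac{1}{52750} \approx -1.8957 \cdot 10^{-5}$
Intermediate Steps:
$U = 336$ ($U = 7 \cdot 8 \left(-2 + 8\right) = 7 \cdot 8 \cdot 6 = 7 \cdot 48 = 336$)
$m{\left(l,N \right)} = -157 - 15 N + 336 l$ ($m{\left(l,N \right)} = -2 - \left(155 - 336 l + 15 N\right) = -157 - 15 N + 336 l$)
$v = -52750$ ($v = \left(-157 - 2325 + 336 \left(-138\right)\right) + \left(-91 - 39\right) 30 = \left(-157 - 2325 - 46368\right) - 3900 = -48850 - 3900 = -52750$)
$\frac{1}{v} = \frac{1}{-52750} = - \frac{1}{52750}$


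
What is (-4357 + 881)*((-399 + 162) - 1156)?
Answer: 4842068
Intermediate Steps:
(-4357 + 881)*((-399 + 162) - 1156) = -3476*(-237 - 1156) = -3476*(-1393) = 4842068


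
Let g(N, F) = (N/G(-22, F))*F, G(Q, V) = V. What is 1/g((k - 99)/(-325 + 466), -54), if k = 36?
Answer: -47/21 ≈ -2.2381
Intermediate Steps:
g(N, F) = N (g(N, F) = (N/F)*F = N)
1/g((k - 99)/(-325 + 466), -54) = 1/((36 - 99)/(-325 + 466)) = 1/(-63/141) = 1/(-63*1/141) = 1/(-21/47) = -47/21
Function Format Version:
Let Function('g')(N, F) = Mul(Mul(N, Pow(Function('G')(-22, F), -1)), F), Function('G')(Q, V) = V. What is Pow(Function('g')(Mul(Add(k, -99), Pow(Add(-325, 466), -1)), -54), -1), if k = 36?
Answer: Rational(-47, 21) ≈ -2.2381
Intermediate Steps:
Function('g')(N, F) = N (Function('g')(N, F) = Mul(Mul(N, Pow(F, -1)), F) = N)
Pow(Function('g')(Mul(Add(k, -99), Pow(Add(-325, 466), -1)), -54), -1) = Pow(Mul(Add(36, -99), Pow(Add(-325, 466), -1)), -1) = Pow(Mul(-63, Pow(141, -1)), -1) = Pow(Mul(-63, Rational(1, 141)), -1) = Pow(Rational(-21, 47), -1) = Rational(-47, 21)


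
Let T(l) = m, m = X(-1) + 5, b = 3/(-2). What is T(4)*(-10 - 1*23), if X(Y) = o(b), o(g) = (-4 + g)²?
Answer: -4653/4 ≈ -1163.3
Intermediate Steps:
b = -3/2 (b = 3*(-½) = -3/2 ≈ -1.5000)
X(Y) = 121/4 (X(Y) = (-4 - 3/2)² = (-11/2)² = 121/4)
m = 141/4 (m = 121/4 + 5 = 141/4 ≈ 35.250)
T(l) = 141/4
T(4)*(-10 - 1*23) = 141*(-10 - 1*23)/4 = 141*(-10 - 23)/4 = (141/4)*(-33) = -4653/4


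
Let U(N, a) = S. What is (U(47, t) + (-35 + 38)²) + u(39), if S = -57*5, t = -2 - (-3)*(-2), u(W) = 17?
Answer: -259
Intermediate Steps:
t = -8 (t = -2 - 1*6 = -2 - 6 = -8)
S = -285
U(N, a) = -285
(U(47, t) + (-35 + 38)²) + u(39) = (-285 + (-35 + 38)²) + 17 = (-285 + 3²) + 17 = (-285 + 9) + 17 = -276 + 17 = -259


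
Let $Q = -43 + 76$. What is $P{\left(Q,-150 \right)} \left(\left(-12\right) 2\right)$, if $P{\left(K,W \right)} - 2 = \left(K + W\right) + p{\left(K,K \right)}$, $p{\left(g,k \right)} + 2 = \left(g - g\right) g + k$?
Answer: $2016$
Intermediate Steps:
$Q = 33$
$p{\left(g,k \right)} = -2 + k$ ($p{\left(g,k \right)} = -2 + \left(\left(g - g\right) g + k\right) = -2 + \left(0 g + k\right) = -2 + \left(0 + k\right) = -2 + k$)
$P{\left(K,W \right)} = W + 2 K$ ($P{\left(K,W \right)} = 2 + \left(\left(K + W\right) + \left(-2 + K\right)\right) = 2 + \left(-2 + W + 2 K\right) = W + 2 K$)
$P{\left(Q,-150 \right)} \left(\left(-12\right) 2\right) = \left(-150 + 2 \cdot 33\right) \left(\left(-12\right) 2\right) = \left(-150 + 66\right) \left(-24\right) = \left(-84\right) \left(-24\right) = 2016$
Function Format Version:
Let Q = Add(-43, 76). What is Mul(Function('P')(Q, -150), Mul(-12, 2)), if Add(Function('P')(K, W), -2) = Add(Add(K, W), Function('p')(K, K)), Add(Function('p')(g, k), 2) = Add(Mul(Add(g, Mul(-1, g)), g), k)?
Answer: 2016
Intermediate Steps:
Q = 33
Function('p')(g, k) = Add(-2, k) (Function('p')(g, k) = Add(-2, Add(Mul(Add(g, Mul(-1, g)), g), k)) = Add(-2, Add(Mul(0, g), k)) = Add(-2, Add(0, k)) = Add(-2, k))
Function('P')(K, W) = Add(W, Mul(2, K)) (Function('P')(K, W) = Add(2, Add(Add(K, W), Add(-2, K))) = Add(2, Add(-2, W, Mul(2, K))) = Add(W, Mul(2, K)))
Mul(Function('P')(Q, -150), Mul(-12, 2)) = Mul(Add(-150, Mul(2, 33)), Mul(-12, 2)) = Mul(Add(-150, 66), -24) = Mul(-84, -24) = 2016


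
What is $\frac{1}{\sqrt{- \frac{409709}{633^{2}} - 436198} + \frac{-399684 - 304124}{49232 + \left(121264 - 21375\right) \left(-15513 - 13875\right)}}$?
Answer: $\frac{51739478779048628400}{94131060431452975865778805331} - \frac{340913777728432985625 i \sqrt{174780150131}}{94131060431452975865778805331} \approx 5.4965 \cdot 10^{-10} - 0.0015141 i$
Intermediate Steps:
$\frac{1}{\sqrt{- \frac{409709}{633^{2}} - 436198} + \frac{-399684 - 304124}{49232 + \left(121264 - 21375\right) \left(-15513 - 13875\right)}} = \frac{1}{\sqrt{- \frac{409709}{400689} - 436198} - \frac{703808}{49232 + 99889 \left(-29388\right)}} = \frac{1}{\sqrt{\left(-409709\right) \frac{1}{400689} - 436198} - \frac{703808}{49232 - 2935537932}} = \frac{1}{\sqrt{- \frac{409709}{400689} - 436198} - \frac{703808}{-2935488700}} = \frac{1}{\sqrt{- \frac{174780150131}{400689}} - - \frac{175952}{733872175}} = \frac{1}{\frac{i \sqrt{174780150131}}{633} + \frac{175952}{733872175}} = \frac{1}{\frac{175952}{733872175} + \frac{i \sqrt{174780150131}}{633}}$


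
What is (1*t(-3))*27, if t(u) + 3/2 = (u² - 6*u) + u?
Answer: 1215/2 ≈ 607.50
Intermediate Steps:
t(u) = -3/2 + u² - 5*u (t(u) = -3/2 + ((u² - 6*u) + u) = -3/2 + (u² - 5*u) = -3/2 + u² - 5*u)
(1*t(-3))*27 = (1*(-3/2 + (-3)² - 5*(-3)))*27 = (1*(-3/2 + 9 + 15))*27 = (1*(45/2))*27 = (45/2)*27 = 1215/2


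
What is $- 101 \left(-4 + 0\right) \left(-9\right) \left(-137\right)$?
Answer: $498132$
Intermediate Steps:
$- 101 \left(-4 + 0\right) \left(-9\right) \left(-137\right) = - 101 \left(\left(-4\right) \left(-9\right)\right) \left(-137\right) = \left(-101\right) 36 \left(-137\right) = \left(-3636\right) \left(-137\right) = 498132$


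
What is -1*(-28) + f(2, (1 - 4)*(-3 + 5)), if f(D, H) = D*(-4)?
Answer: 20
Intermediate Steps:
f(D, H) = -4*D
-1*(-28) + f(2, (1 - 4)*(-3 + 5)) = -1*(-28) - 4*2 = 28 - 8 = 20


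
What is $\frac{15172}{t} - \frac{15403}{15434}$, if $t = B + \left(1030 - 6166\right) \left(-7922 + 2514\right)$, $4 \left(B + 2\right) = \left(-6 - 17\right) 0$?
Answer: $- \frac{213795823105}{214343425462} \approx -0.99745$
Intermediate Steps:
$B = -2$ ($B = -2 + \frac{\left(-6 - 17\right) 0}{4} = -2 + \frac{\left(-23\right) 0}{4} = -2 + \frac{1}{4} \cdot 0 = -2 + 0 = -2$)
$t = 27775486$ ($t = -2 + \left(1030 - 6166\right) \left(-7922 + 2514\right) = -2 - -27775488 = -2 + 27775488 = 27775486$)
$\frac{15172}{t} - \frac{15403}{15434} = \frac{15172}{27775486} - \frac{15403}{15434} = 15172 \cdot \frac{1}{27775486} - \frac{15403}{15434} = \frac{7586}{13887743} - \frac{15403}{15434} = - \frac{213795823105}{214343425462}$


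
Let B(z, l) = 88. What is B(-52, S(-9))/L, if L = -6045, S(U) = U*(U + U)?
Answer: -88/6045 ≈ -0.014557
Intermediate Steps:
S(U) = 2*U² (S(U) = U*(2*U) = 2*U²)
B(-52, S(-9))/L = 88/(-6045) = 88*(-1/6045) = -88/6045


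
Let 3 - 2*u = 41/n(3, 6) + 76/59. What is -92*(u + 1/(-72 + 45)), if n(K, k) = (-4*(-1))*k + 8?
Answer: -418025/25488 ≈ -16.401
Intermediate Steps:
n(K, k) = 8 + 4*k (n(K, k) = 4*k + 8 = 8 + 4*k)
u = 813/3776 (u = 3/2 - (41/(8 + 4*6) + 76/59)/2 = 3/2 - (41/(8 + 24) + 76*(1/59))/2 = 3/2 - (41/32 + 76/59)/2 = 3/2 - 1/2*4851/1888 = 3/2 - 4851/3776 = 813/3776 ≈ 0.21531)
-92*(u + 1/(-72 + 45)) = -92*(813/3776 + 1/(-72 + 45)) = -92*(813/3776 + 1/(-27)) = -92*(813/3776 - 1/27) = -92*18175/101952 = -418025/25488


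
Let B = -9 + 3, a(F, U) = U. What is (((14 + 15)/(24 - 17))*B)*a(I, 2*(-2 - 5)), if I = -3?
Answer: 348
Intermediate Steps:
B = -6
(((14 + 15)/(24 - 17))*B)*a(I, 2*(-2 - 5)) = (((14 + 15)/(24 - 17))*(-6))*(2*(-2 - 5)) = ((29/7)*(-6))*(2*(-7)) = ((29*(⅐))*(-6))*(-14) = ((29/7)*(-6))*(-14) = -174/7*(-14) = 348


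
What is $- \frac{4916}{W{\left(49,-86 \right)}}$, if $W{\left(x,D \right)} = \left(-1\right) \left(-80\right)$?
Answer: $- \frac{1229}{20} \approx -61.45$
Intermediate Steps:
$W{\left(x,D \right)} = 80$
$- \frac{4916}{W{\left(49,-86 \right)}} = - \frac{4916}{80} = \left(-4916\right) \frac{1}{80} = - \frac{1229}{20}$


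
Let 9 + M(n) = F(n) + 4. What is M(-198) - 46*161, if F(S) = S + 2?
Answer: -7607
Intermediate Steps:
F(S) = 2 + S
M(n) = -3 + n (M(n) = -9 + ((2 + n) + 4) = -9 + (6 + n) = -3 + n)
M(-198) - 46*161 = (-3 - 198) - 46*161 = -201 - 7406 = -7607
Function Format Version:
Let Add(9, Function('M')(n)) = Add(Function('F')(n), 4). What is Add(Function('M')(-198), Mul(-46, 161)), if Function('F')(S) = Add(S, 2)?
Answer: -7607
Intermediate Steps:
Function('F')(S) = Add(2, S)
Function('M')(n) = Add(-3, n) (Function('M')(n) = Add(-9, Add(Add(2, n), 4)) = Add(-9, Add(6, n)) = Add(-3, n))
Add(Function('M')(-198), Mul(-46, 161)) = Add(Add(-3, -198), Mul(-46, 161)) = Add(-201, -7406) = -7607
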